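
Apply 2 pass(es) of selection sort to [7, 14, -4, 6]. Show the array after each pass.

Pass 1: Select minimum -4 at index 2, swap -> [-4, 14, 7, 6]
Pass 2: Select minimum 6 at index 3, swap -> [-4, 6, 7, 14]


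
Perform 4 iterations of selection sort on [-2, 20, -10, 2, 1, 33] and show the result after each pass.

Pass 1: Select minimum -10 at index 2, swap -> [-10, 20, -2, 2, 1, 33]
Pass 2: Select minimum -2 at index 2, swap -> [-10, -2, 20, 2, 1, 33]
Pass 3: Select minimum 1 at index 4, swap -> [-10, -2, 1, 2, 20, 33]
Pass 4: Select minimum 2 at index 3, swap -> [-10, -2, 1, 2, 20, 33]


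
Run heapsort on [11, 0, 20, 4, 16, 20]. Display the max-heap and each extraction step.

Build heap: [20, 16, 20, 4, 0, 11]
Extract 20: [20, 16, 11, 4, 0, 20]
Extract 20: [16, 4, 11, 0, 20, 20]
Extract 16: [11, 4, 0, 16, 20, 20]
Extract 11: [4, 0, 11, 16, 20, 20]
Extract 4: [0, 4, 11, 16, 20, 20]


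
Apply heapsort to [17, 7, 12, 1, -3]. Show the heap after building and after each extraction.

Build heap: [17, 7, 12, 1, -3]
Extract 17: [12, 7, -3, 1, 17]
Extract 12: [7, 1, -3, 12, 17]
Extract 7: [1, -3, 7, 12, 17]
Extract 1: [-3, 1, 7, 12, 17]


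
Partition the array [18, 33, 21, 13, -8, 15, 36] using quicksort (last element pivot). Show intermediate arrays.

Partition 1: pivot=36 at index 6 -> [18, 33, 21, 13, -8, 15, 36]
Partition 2: pivot=15 at index 2 -> [13, -8, 15, 18, 33, 21, 36]
Partition 3: pivot=-8 at index 0 -> [-8, 13, 15, 18, 33, 21, 36]
Partition 4: pivot=21 at index 4 -> [-8, 13, 15, 18, 21, 33, 36]


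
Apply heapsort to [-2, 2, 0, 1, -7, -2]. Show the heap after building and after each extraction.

Build heap: [2, 1, 0, -2, -7, -2]
Extract 2: [1, -2, 0, -2, -7, 2]
Extract 1: [0, -2, -7, -2, 1, 2]
Extract 0: [-2, -2, -7, 0, 1, 2]
Extract -2: [-2, -7, -2, 0, 1, 2]
Extract -2: [-7, -2, -2, 0, 1, 2]


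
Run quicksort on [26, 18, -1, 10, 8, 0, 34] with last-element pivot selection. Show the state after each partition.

Partition 1: pivot=34 at index 6 -> [26, 18, -1, 10, 8, 0, 34]
Partition 2: pivot=0 at index 1 -> [-1, 0, 26, 10, 8, 18, 34]
Partition 3: pivot=18 at index 4 -> [-1, 0, 10, 8, 18, 26, 34]
Partition 4: pivot=8 at index 2 -> [-1, 0, 8, 10, 18, 26, 34]


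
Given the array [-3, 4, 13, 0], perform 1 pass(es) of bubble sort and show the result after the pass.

After pass 1: [-3, 4, 0, 13] (1 swaps)
Total swaps: 1


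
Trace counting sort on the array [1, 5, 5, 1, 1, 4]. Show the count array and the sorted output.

Count array: [0, 3, 0, 0, 1, 2]
(count[i] = number of elements equal to i)
Cumulative count: [0, 3, 3, 3, 4, 6]
Sorted: [1, 1, 1, 4, 5, 5]


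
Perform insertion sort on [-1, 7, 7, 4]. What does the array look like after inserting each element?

First element -1 is already 'sorted'
Insert 7: shifted 0 elements -> [-1, 7, 7, 4]
Insert 7: shifted 0 elements -> [-1, 7, 7, 4]
Insert 4: shifted 2 elements -> [-1, 4, 7, 7]


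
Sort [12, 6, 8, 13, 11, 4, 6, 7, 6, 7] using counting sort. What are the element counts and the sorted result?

Count array: [0, 0, 0, 0, 1, 0, 3, 2, 1, 0, 0, 1, 1, 1]
(count[i] = number of elements equal to i)
Cumulative count: [0, 0, 0, 0, 1, 1, 4, 6, 7, 7, 7, 8, 9, 10]
Sorted: [4, 6, 6, 6, 7, 7, 8, 11, 12, 13]


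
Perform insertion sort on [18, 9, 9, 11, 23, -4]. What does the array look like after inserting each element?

First element 18 is already 'sorted'
Insert 9: shifted 1 elements -> [9, 18, 9, 11, 23, -4]
Insert 9: shifted 1 elements -> [9, 9, 18, 11, 23, -4]
Insert 11: shifted 1 elements -> [9, 9, 11, 18, 23, -4]
Insert 23: shifted 0 elements -> [9, 9, 11, 18, 23, -4]
Insert -4: shifted 5 elements -> [-4, 9, 9, 11, 18, 23]


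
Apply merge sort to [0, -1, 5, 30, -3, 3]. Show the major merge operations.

Divide and conquer:
  Merge [-1] + [5] -> [-1, 5]
  Merge [0] + [-1, 5] -> [-1, 0, 5]
  Merge [-3] + [3] -> [-3, 3]
  Merge [30] + [-3, 3] -> [-3, 3, 30]
  Merge [-1, 0, 5] + [-3, 3, 30] -> [-3, -1, 0, 3, 5, 30]


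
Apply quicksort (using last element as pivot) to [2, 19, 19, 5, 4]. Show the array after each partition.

Partition 1: pivot=4 at index 1 -> [2, 4, 19, 5, 19]
Partition 2: pivot=19 at index 4 -> [2, 4, 19, 5, 19]
Partition 3: pivot=5 at index 2 -> [2, 4, 5, 19, 19]


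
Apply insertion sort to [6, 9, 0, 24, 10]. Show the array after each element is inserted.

First element 6 is already 'sorted'
Insert 9: shifted 0 elements -> [6, 9, 0, 24, 10]
Insert 0: shifted 2 elements -> [0, 6, 9, 24, 10]
Insert 24: shifted 0 elements -> [0, 6, 9, 24, 10]
Insert 10: shifted 1 elements -> [0, 6, 9, 10, 24]


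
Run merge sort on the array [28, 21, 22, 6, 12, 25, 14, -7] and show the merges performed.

Divide and conquer:
  Merge [28] + [21] -> [21, 28]
  Merge [22] + [6] -> [6, 22]
  Merge [21, 28] + [6, 22] -> [6, 21, 22, 28]
  Merge [12] + [25] -> [12, 25]
  Merge [14] + [-7] -> [-7, 14]
  Merge [12, 25] + [-7, 14] -> [-7, 12, 14, 25]
  Merge [6, 21, 22, 28] + [-7, 12, 14, 25] -> [-7, 6, 12, 14, 21, 22, 25, 28]


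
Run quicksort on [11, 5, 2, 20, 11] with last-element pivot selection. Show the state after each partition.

Partition 1: pivot=11 at index 3 -> [11, 5, 2, 11, 20]
Partition 2: pivot=2 at index 0 -> [2, 5, 11, 11, 20]
Partition 3: pivot=11 at index 2 -> [2, 5, 11, 11, 20]


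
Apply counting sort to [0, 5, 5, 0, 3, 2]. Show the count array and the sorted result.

Count array: [2, 0, 1, 1, 0, 2]
(count[i] = number of elements equal to i)
Cumulative count: [2, 2, 3, 4, 4, 6]
Sorted: [0, 0, 2, 3, 5, 5]


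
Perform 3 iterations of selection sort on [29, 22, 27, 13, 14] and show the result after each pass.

Pass 1: Select minimum 13 at index 3, swap -> [13, 22, 27, 29, 14]
Pass 2: Select minimum 14 at index 4, swap -> [13, 14, 27, 29, 22]
Pass 3: Select minimum 22 at index 4, swap -> [13, 14, 22, 29, 27]


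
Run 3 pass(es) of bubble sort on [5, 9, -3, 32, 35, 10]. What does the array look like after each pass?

After pass 1: [5, -3, 9, 32, 10, 35] (2 swaps)
After pass 2: [-3, 5, 9, 10, 32, 35] (2 swaps)
After pass 3: [-3, 5, 9, 10, 32, 35] (0 swaps)
Total swaps: 4


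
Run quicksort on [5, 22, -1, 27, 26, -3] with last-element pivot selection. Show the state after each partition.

Partition 1: pivot=-3 at index 0 -> [-3, 22, -1, 27, 26, 5]
Partition 2: pivot=5 at index 2 -> [-3, -1, 5, 27, 26, 22]
Partition 3: pivot=22 at index 3 -> [-3, -1, 5, 22, 26, 27]
Partition 4: pivot=27 at index 5 -> [-3, -1, 5, 22, 26, 27]


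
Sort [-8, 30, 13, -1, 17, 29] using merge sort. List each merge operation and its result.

Divide and conquer:
  Merge [30] + [13] -> [13, 30]
  Merge [-8] + [13, 30] -> [-8, 13, 30]
  Merge [17] + [29] -> [17, 29]
  Merge [-1] + [17, 29] -> [-1, 17, 29]
  Merge [-8, 13, 30] + [-1, 17, 29] -> [-8, -1, 13, 17, 29, 30]


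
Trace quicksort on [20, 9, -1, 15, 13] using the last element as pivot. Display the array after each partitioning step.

Partition 1: pivot=13 at index 2 -> [9, -1, 13, 15, 20]
Partition 2: pivot=-1 at index 0 -> [-1, 9, 13, 15, 20]
Partition 3: pivot=20 at index 4 -> [-1, 9, 13, 15, 20]


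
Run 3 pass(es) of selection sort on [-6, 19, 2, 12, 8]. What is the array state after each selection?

Pass 1: Select minimum -6 at index 0, swap -> [-6, 19, 2, 12, 8]
Pass 2: Select minimum 2 at index 2, swap -> [-6, 2, 19, 12, 8]
Pass 3: Select minimum 8 at index 4, swap -> [-6, 2, 8, 12, 19]


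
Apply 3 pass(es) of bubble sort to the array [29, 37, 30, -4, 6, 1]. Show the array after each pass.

After pass 1: [29, 30, -4, 6, 1, 37] (4 swaps)
After pass 2: [29, -4, 6, 1, 30, 37] (3 swaps)
After pass 3: [-4, 6, 1, 29, 30, 37] (3 swaps)
Total swaps: 10


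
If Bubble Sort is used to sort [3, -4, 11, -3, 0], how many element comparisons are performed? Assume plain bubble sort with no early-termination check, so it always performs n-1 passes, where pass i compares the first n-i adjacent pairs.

Pass 1: compare adjacent pairs (0,1)..(3,4) = 4 comparison(s), 3 swap(s) -> [-4, 3, -3, 0, 11]
Pass 2: compare adjacent pairs (0,1)..(2,3) = 3 comparison(s), 2 swap(s) -> [-4, -3, 0, 3, 11]
Pass 3: compare adjacent pairs (0,1)..(1,2) = 2 comparison(s), 0 swap(s) -> [-4, -3, 0, 3, 11]
Pass 4: compare adjacent pairs (0,1)..(0,1) = 1 comparison(s), 0 swap(s) -> [-4, -3, 0, 3, 11]
Total comparisons: 4 + 3 + 2 + 1 = 10


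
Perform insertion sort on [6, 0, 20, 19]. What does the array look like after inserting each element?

First element 6 is already 'sorted'
Insert 0: shifted 1 elements -> [0, 6, 20, 19]
Insert 20: shifted 0 elements -> [0, 6, 20, 19]
Insert 19: shifted 1 elements -> [0, 6, 19, 20]


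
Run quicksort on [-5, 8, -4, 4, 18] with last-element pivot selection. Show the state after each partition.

Partition 1: pivot=18 at index 4 -> [-5, 8, -4, 4, 18]
Partition 2: pivot=4 at index 2 -> [-5, -4, 4, 8, 18]
Partition 3: pivot=-4 at index 1 -> [-5, -4, 4, 8, 18]


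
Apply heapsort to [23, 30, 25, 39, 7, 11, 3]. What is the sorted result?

Build heap: [39, 30, 25, 23, 7, 11, 3]
Extract 39: [30, 23, 25, 3, 7, 11, 39]
Extract 30: [25, 23, 11, 3, 7, 30, 39]
Extract 25: [23, 7, 11, 3, 25, 30, 39]
Extract 23: [11, 7, 3, 23, 25, 30, 39]
Extract 11: [7, 3, 11, 23, 25, 30, 39]
Extract 7: [3, 7, 11, 23, 25, 30, 39]


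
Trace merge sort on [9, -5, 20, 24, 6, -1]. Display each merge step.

Divide and conquer:
  Merge [-5] + [20] -> [-5, 20]
  Merge [9] + [-5, 20] -> [-5, 9, 20]
  Merge [6] + [-1] -> [-1, 6]
  Merge [24] + [-1, 6] -> [-1, 6, 24]
  Merge [-5, 9, 20] + [-1, 6, 24] -> [-5, -1, 6, 9, 20, 24]


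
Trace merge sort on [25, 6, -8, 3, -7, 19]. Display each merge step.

Divide and conquer:
  Merge [6] + [-8] -> [-8, 6]
  Merge [25] + [-8, 6] -> [-8, 6, 25]
  Merge [-7] + [19] -> [-7, 19]
  Merge [3] + [-7, 19] -> [-7, 3, 19]
  Merge [-8, 6, 25] + [-7, 3, 19] -> [-8, -7, 3, 6, 19, 25]


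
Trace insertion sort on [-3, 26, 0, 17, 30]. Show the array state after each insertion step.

First element -3 is already 'sorted'
Insert 26: shifted 0 elements -> [-3, 26, 0, 17, 30]
Insert 0: shifted 1 elements -> [-3, 0, 26, 17, 30]
Insert 17: shifted 1 elements -> [-3, 0, 17, 26, 30]
Insert 30: shifted 0 elements -> [-3, 0, 17, 26, 30]


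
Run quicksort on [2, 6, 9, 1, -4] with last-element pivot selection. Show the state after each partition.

Partition 1: pivot=-4 at index 0 -> [-4, 6, 9, 1, 2]
Partition 2: pivot=2 at index 2 -> [-4, 1, 2, 6, 9]
Partition 3: pivot=9 at index 4 -> [-4, 1, 2, 6, 9]


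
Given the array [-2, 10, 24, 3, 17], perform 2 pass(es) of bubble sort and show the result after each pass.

After pass 1: [-2, 10, 3, 17, 24] (2 swaps)
After pass 2: [-2, 3, 10, 17, 24] (1 swaps)
Total swaps: 3


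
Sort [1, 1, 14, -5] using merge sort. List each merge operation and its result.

Divide and conquer:
  Merge [1] + [1] -> [1, 1]
  Merge [14] + [-5] -> [-5, 14]
  Merge [1, 1] + [-5, 14] -> [-5, 1, 1, 14]


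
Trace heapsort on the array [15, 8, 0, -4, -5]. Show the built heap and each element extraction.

Build heap: [15, 8, 0, -4, -5]
Extract 15: [8, -4, 0, -5, 15]
Extract 8: [0, -4, -5, 8, 15]
Extract 0: [-4, -5, 0, 8, 15]
Extract -4: [-5, -4, 0, 8, 15]


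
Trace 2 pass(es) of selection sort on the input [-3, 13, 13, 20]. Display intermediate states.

Pass 1: Select minimum -3 at index 0, swap -> [-3, 13, 13, 20]
Pass 2: Select minimum 13 at index 1, swap -> [-3, 13, 13, 20]


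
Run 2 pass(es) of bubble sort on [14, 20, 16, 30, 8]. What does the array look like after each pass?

After pass 1: [14, 16, 20, 8, 30] (2 swaps)
After pass 2: [14, 16, 8, 20, 30] (1 swaps)
Total swaps: 3


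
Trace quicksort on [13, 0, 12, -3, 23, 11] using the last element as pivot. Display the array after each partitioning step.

Partition 1: pivot=11 at index 2 -> [0, -3, 11, 13, 23, 12]
Partition 2: pivot=-3 at index 0 -> [-3, 0, 11, 13, 23, 12]
Partition 3: pivot=12 at index 3 -> [-3, 0, 11, 12, 23, 13]
Partition 4: pivot=13 at index 4 -> [-3, 0, 11, 12, 13, 23]


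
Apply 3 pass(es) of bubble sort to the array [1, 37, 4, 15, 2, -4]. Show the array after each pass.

After pass 1: [1, 4, 15, 2, -4, 37] (4 swaps)
After pass 2: [1, 4, 2, -4, 15, 37] (2 swaps)
After pass 3: [1, 2, -4, 4, 15, 37] (2 swaps)
Total swaps: 8


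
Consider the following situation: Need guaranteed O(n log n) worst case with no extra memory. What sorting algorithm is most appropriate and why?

Best choice: Heapsort
Reason: Heapsort is O(n log n) worst case and sorts in-place; quicksort can degrade to O(n^2)


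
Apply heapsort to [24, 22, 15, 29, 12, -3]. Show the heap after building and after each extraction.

Build heap: [29, 24, 15, 22, 12, -3]
Extract 29: [24, 22, 15, -3, 12, 29]
Extract 24: [22, 12, 15, -3, 24, 29]
Extract 22: [15, 12, -3, 22, 24, 29]
Extract 15: [12, -3, 15, 22, 24, 29]
Extract 12: [-3, 12, 15, 22, 24, 29]


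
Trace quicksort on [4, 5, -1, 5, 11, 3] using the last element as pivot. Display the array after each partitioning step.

Partition 1: pivot=3 at index 1 -> [-1, 3, 4, 5, 11, 5]
Partition 2: pivot=5 at index 4 -> [-1, 3, 4, 5, 5, 11]
Partition 3: pivot=5 at index 3 -> [-1, 3, 4, 5, 5, 11]


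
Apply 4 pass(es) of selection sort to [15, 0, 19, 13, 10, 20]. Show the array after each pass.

Pass 1: Select minimum 0 at index 1, swap -> [0, 15, 19, 13, 10, 20]
Pass 2: Select minimum 10 at index 4, swap -> [0, 10, 19, 13, 15, 20]
Pass 3: Select minimum 13 at index 3, swap -> [0, 10, 13, 19, 15, 20]
Pass 4: Select minimum 15 at index 4, swap -> [0, 10, 13, 15, 19, 20]


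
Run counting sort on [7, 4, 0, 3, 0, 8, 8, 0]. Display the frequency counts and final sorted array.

Count array: [3, 0, 0, 1, 1, 0, 0, 1, 2]
(count[i] = number of elements equal to i)
Cumulative count: [3, 3, 3, 4, 5, 5, 5, 6, 8]
Sorted: [0, 0, 0, 3, 4, 7, 8, 8]


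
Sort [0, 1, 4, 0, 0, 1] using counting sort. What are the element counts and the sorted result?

Count array: [3, 2, 0, 0, 1]
(count[i] = number of elements equal to i)
Cumulative count: [3, 5, 5, 5, 6]
Sorted: [0, 0, 0, 1, 1, 4]


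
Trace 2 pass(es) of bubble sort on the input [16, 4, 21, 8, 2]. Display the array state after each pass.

After pass 1: [4, 16, 8, 2, 21] (3 swaps)
After pass 2: [4, 8, 2, 16, 21] (2 swaps)
Total swaps: 5


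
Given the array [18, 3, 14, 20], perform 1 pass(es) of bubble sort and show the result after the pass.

After pass 1: [3, 14, 18, 20] (2 swaps)
Total swaps: 2


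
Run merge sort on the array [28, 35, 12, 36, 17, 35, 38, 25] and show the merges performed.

Divide and conquer:
  Merge [28] + [35] -> [28, 35]
  Merge [12] + [36] -> [12, 36]
  Merge [28, 35] + [12, 36] -> [12, 28, 35, 36]
  Merge [17] + [35] -> [17, 35]
  Merge [38] + [25] -> [25, 38]
  Merge [17, 35] + [25, 38] -> [17, 25, 35, 38]
  Merge [12, 28, 35, 36] + [17, 25, 35, 38] -> [12, 17, 25, 28, 35, 35, 36, 38]


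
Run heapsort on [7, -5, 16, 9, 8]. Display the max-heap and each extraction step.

Build heap: [16, 9, 7, -5, 8]
Extract 16: [9, 8, 7, -5, 16]
Extract 9: [8, -5, 7, 9, 16]
Extract 8: [7, -5, 8, 9, 16]
Extract 7: [-5, 7, 8, 9, 16]


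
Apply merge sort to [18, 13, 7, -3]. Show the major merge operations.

Divide and conquer:
  Merge [18] + [13] -> [13, 18]
  Merge [7] + [-3] -> [-3, 7]
  Merge [13, 18] + [-3, 7] -> [-3, 7, 13, 18]


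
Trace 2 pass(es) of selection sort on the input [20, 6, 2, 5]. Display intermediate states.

Pass 1: Select minimum 2 at index 2, swap -> [2, 6, 20, 5]
Pass 2: Select minimum 5 at index 3, swap -> [2, 5, 20, 6]


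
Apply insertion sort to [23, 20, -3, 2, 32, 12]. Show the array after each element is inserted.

First element 23 is already 'sorted'
Insert 20: shifted 1 elements -> [20, 23, -3, 2, 32, 12]
Insert -3: shifted 2 elements -> [-3, 20, 23, 2, 32, 12]
Insert 2: shifted 2 elements -> [-3, 2, 20, 23, 32, 12]
Insert 32: shifted 0 elements -> [-3, 2, 20, 23, 32, 12]
Insert 12: shifted 3 elements -> [-3, 2, 12, 20, 23, 32]


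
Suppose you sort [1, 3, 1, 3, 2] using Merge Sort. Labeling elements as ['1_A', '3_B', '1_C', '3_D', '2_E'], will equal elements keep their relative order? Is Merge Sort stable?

Trace Merge Sort on the labeled array (the key is the number; the letter only tracks identity):
  Merge [1_A] + [3_B] -> [1_A, 3_B]
  Merge [3_D] + [2_E] -> [2_E, 3_D]
  Merge [1_C] + [2_E, 3_D] -> [1_C, 2_E, 3_D]
  Merge [1_A, 3_B] + [1_C, 2_E, 3_D] -> [1_A, 1_C, 2_E, 3_B, 3_D]
Final order: [1_A, 1_C, 2_E, 3_B, 3_D]
Equal keys:
  value 1: originally 1_A, 1_C; after sorting 1_A, 1_C -> order preserved
  value 3: originally 3_B, 3_D; after sorting 3_B, 3_D -> order preserved
All equal keys kept their original relative order. Merge Sort is stable: when the heads of the two halves are equal the merge takes from the left half first.
Answer: Stable


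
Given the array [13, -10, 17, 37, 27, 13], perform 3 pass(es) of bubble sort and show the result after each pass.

After pass 1: [-10, 13, 17, 27, 13, 37] (3 swaps)
After pass 2: [-10, 13, 17, 13, 27, 37] (1 swaps)
After pass 3: [-10, 13, 13, 17, 27, 37] (1 swaps)
Total swaps: 5


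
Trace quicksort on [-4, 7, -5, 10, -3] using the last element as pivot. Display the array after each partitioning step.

Partition 1: pivot=-3 at index 2 -> [-4, -5, -3, 10, 7]
Partition 2: pivot=-5 at index 0 -> [-5, -4, -3, 10, 7]
Partition 3: pivot=7 at index 3 -> [-5, -4, -3, 7, 10]


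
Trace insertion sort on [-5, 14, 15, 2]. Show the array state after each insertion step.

First element -5 is already 'sorted'
Insert 14: shifted 0 elements -> [-5, 14, 15, 2]
Insert 15: shifted 0 elements -> [-5, 14, 15, 2]
Insert 2: shifted 2 elements -> [-5, 2, 14, 15]


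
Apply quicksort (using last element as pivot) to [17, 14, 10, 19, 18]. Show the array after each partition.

Partition 1: pivot=18 at index 3 -> [17, 14, 10, 18, 19]
Partition 2: pivot=10 at index 0 -> [10, 14, 17, 18, 19]
Partition 3: pivot=17 at index 2 -> [10, 14, 17, 18, 19]


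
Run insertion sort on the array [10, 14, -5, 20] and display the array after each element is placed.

First element 10 is already 'sorted'
Insert 14: shifted 0 elements -> [10, 14, -5, 20]
Insert -5: shifted 2 elements -> [-5, 10, 14, 20]
Insert 20: shifted 0 elements -> [-5, 10, 14, 20]


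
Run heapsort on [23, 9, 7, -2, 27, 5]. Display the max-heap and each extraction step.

Build heap: [27, 23, 7, -2, 9, 5]
Extract 27: [23, 9, 7, -2, 5, 27]
Extract 23: [9, 5, 7, -2, 23, 27]
Extract 9: [7, 5, -2, 9, 23, 27]
Extract 7: [5, -2, 7, 9, 23, 27]
Extract 5: [-2, 5, 7, 9, 23, 27]


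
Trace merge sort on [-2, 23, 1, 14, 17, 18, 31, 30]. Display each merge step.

Divide and conquer:
  Merge [-2] + [23] -> [-2, 23]
  Merge [1] + [14] -> [1, 14]
  Merge [-2, 23] + [1, 14] -> [-2, 1, 14, 23]
  Merge [17] + [18] -> [17, 18]
  Merge [31] + [30] -> [30, 31]
  Merge [17, 18] + [30, 31] -> [17, 18, 30, 31]
  Merge [-2, 1, 14, 23] + [17, 18, 30, 31] -> [-2, 1, 14, 17, 18, 23, 30, 31]


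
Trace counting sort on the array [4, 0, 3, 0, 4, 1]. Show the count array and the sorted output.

Count array: [2, 1, 0, 1, 2]
(count[i] = number of elements equal to i)
Cumulative count: [2, 3, 3, 4, 6]
Sorted: [0, 0, 1, 3, 4, 4]


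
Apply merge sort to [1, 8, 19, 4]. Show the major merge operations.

Divide and conquer:
  Merge [1] + [8] -> [1, 8]
  Merge [19] + [4] -> [4, 19]
  Merge [1, 8] + [4, 19] -> [1, 4, 8, 19]


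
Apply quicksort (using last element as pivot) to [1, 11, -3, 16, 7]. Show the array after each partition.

Partition 1: pivot=7 at index 2 -> [1, -3, 7, 16, 11]
Partition 2: pivot=-3 at index 0 -> [-3, 1, 7, 16, 11]
Partition 3: pivot=11 at index 3 -> [-3, 1, 7, 11, 16]


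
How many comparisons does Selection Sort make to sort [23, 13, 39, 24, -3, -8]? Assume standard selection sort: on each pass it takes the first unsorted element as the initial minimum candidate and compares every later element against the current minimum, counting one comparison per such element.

Pass 1: scan indices 1..5 for the minimum = 5 comparison(s); min is -8, place at index 0 -> [-8, 13, 39, 24, -3, 23]
Pass 2: scan indices 2..5 for the minimum = 4 comparison(s); min is -3, place at index 1 -> [-8, -3, 39, 24, 13, 23]
Pass 3: scan indices 3..5 for the minimum = 3 comparison(s); min is 13, place at index 2 -> [-8, -3, 13, 24, 39, 23]
Pass 4: scan indices 4..5 for the minimum = 2 comparison(s); min is 23, place at index 3 -> [-8, -3, 13, 23, 39, 24]
Pass 5: scan indices 5..5 for the minimum = 1 comparison(s); min is 24, place at index 4 -> [-8, -3, 13, 23, 24, 39]
Selection sort always scans the whole unsorted suffix, so the count is (n-1) + (n-2) + ... + 1 = n(n-1)/2 = 6*5/2 = 15 regardless of the input order.
Total comparisons: 5 + 4 + 3 + 2 + 1 = 15


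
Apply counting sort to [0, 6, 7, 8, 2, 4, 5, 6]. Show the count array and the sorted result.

Count array: [1, 0, 1, 0, 1, 1, 2, 1, 1]
(count[i] = number of elements equal to i)
Cumulative count: [1, 1, 2, 2, 3, 4, 6, 7, 8]
Sorted: [0, 2, 4, 5, 6, 6, 7, 8]


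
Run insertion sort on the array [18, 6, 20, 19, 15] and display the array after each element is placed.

First element 18 is already 'sorted'
Insert 6: shifted 1 elements -> [6, 18, 20, 19, 15]
Insert 20: shifted 0 elements -> [6, 18, 20, 19, 15]
Insert 19: shifted 1 elements -> [6, 18, 19, 20, 15]
Insert 15: shifted 3 elements -> [6, 15, 18, 19, 20]


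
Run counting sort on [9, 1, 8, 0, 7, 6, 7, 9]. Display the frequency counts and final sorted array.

Count array: [1, 1, 0, 0, 0, 0, 1, 2, 1, 2]
(count[i] = number of elements equal to i)
Cumulative count: [1, 2, 2, 2, 2, 2, 3, 5, 6, 8]
Sorted: [0, 1, 6, 7, 7, 8, 9, 9]


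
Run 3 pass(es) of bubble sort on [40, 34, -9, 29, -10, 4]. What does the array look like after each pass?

After pass 1: [34, -9, 29, -10, 4, 40] (5 swaps)
After pass 2: [-9, 29, -10, 4, 34, 40] (4 swaps)
After pass 3: [-9, -10, 4, 29, 34, 40] (2 swaps)
Total swaps: 11


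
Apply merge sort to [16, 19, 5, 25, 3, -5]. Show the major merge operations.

Divide and conquer:
  Merge [19] + [5] -> [5, 19]
  Merge [16] + [5, 19] -> [5, 16, 19]
  Merge [3] + [-5] -> [-5, 3]
  Merge [25] + [-5, 3] -> [-5, 3, 25]
  Merge [5, 16, 19] + [-5, 3, 25] -> [-5, 3, 5, 16, 19, 25]


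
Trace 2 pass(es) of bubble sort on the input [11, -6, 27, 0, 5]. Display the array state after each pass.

After pass 1: [-6, 11, 0, 5, 27] (3 swaps)
After pass 2: [-6, 0, 5, 11, 27] (2 swaps)
Total swaps: 5


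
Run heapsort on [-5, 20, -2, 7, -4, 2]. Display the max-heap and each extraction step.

Build heap: [20, 7, 2, -5, -4, -2]
Extract 20: [7, -2, 2, -5, -4, 20]
Extract 7: [2, -2, -4, -5, 7, 20]
Extract 2: [-2, -5, -4, 2, 7, 20]
Extract -2: [-4, -5, -2, 2, 7, 20]
Extract -4: [-5, -4, -2, 2, 7, 20]


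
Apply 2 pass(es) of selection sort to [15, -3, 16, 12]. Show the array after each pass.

Pass 1: Select minimum -3 at index 1, swap -> [-3, 15, 16, 12]
Pass 2: Select minimum 12 at index 3, swap -> [-3, 12, 16, 15]


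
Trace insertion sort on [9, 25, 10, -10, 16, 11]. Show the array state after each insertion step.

First element 9 is already 'sorted'
Insert 25: shifted 0 elements -> [9, 25, 10, -10, 16, 11]
Insert 10: shifted 1 elements -> [9, 10, 25, -10, 16, 11]
Insert -10: shifted 3 elements -> [-10, 9, 10, 25, 16, 11]
Insert 16: shifted 1 elements -> [-10, 9, 10, 16, 25, 11]
Insert 11: shifted 2 elements -> [-10, 9, 10, 11, 16, 25]


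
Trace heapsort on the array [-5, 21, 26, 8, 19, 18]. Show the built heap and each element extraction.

Build heap: [26, 21, 18, 8, 19, -5]
Extract 26: [21, 19, 18, 8, -5, 26]
Extract 21: [19, 8, 18, -5, 21, 26]
Extract 19: [18, 8, -5, 19, 21, 26]
Extract 18: [8, -5, 18, 19, 21, 26]
Extract 8: [-5, 8, 18, 19, 21, 26]


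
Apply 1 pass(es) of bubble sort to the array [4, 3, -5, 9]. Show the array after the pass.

After pass 1: [3, -5, 4, 9] (2 swaps)
Total swaps: 2


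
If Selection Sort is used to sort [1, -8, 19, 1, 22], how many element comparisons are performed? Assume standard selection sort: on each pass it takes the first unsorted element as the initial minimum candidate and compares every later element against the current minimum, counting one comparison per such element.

Pass 1: scan indices 1..4 for the minimum = 4 comparison(s); min is -8, place at index 0 -> [-8, 1, 19, 1, 22]
Pass 2: scan indices 2..4 for the minimum = 3 comparison(s); min is 1, place at index 1 -> [-8, 1, 19, 1, 22]
Pass 3: scan indices 3..4 for the minimum = 2 comparison(s); min is 1, place at index 2 -> [-8, 1, 1, 19, 22]
Pass 4: scan indices 4..4 for the minimum = 1 comparison(s); min is 19, place at index 3 -> [-8, 1, 1, 19, 22]
Selection sort always scans the whole unsorted suffix, so the count is (n-1) + (n-2) + ... + 1 = n(n-1)/2 = 5*4/2 = 10 regardless of the input order.
Total comparisons: 4 + 3 + 2 + 1 = 10


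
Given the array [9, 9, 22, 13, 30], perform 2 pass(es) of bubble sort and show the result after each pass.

After pass 1: [9, 9, 13, 22, 30] (1 swaps)
After pass 2: [9, 9, 13, 22, 30] (0 swaps)
Total swaps: 1


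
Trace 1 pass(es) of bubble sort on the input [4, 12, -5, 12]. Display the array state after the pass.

After pass 1: [4, -5, 12, 12] (1 swaps)
Total swaps: 1


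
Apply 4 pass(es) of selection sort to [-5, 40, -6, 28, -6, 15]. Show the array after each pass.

Pass 1: Select minimum -6 at index 2, swap -> [-6, 40, -5, 28, -6, 15]
Pass 2: Select minimum -6 at index 4, swap -> [-6, -6, -5, 28, 40, 15]
Pass 3: Select minimum -5 at index 2, swap -> [-6, -6, -5, 28, 40, 15]
Pass 4: Select minimum 15 at index 5, swap -> [-6, -6, -5, 15, 40, 28]


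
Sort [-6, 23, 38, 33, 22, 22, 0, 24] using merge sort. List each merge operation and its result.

Divide and conquer:
  Merge [-6] + [23] -> [-6, 23]
  Merge [38] + [33] -> [33, 38]
  Merge [-6, 23] + [33, 38] -> [-6, 23, 33, 38]
  Merge [22] + [22] -> [22, 22]
  Merge [0] + [24] -> [0, 24]
  Merge [22, 22] + [0, 24] -> [0, 22, 22, 24]
  Merge [-6, 23, 33, 38] + [0, 22, 22, 24] -> [-6, 0, 22, 22, 23, 24, 33, 38]


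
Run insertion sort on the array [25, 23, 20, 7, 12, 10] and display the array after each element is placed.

First element 25 is already 'sorted'
Insert 23: shifted 1 elements -> [23, 25, 20, 7, 12, 10]
Insert 20: shifted 2 elements -> [20, 23, 25, 7, 12, 10]
Insert 7: shifted 3 elements -> [7, 20, 23, 25, 12, 10]
Insert 12: shifted 3 elements -> [7, 12, 20, 23, 25, 10]
Insert 10: shifted 4 elements -> [7, 10, 12, 20, 23, 25]


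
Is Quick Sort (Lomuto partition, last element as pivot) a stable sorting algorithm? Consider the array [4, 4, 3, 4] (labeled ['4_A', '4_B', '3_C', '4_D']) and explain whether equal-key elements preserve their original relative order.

Trace Quick Sort on the labeled array (the key is the number; the letter only tracks identity):
  Partition indices 0..3 around pivot 4_D -> [4_A, 4_B, 3_C, 4_D]
  Partition indices 0..2 around pivot 3_C -> [3_C, 4_B, 4_A, 4_D]
  Partition indices 1..2 around pivot 4_A -> [3_C, 4_B, 4_A, 4_D]
Final order: [3_C, 4_B, 4_A, 4_D]
Equal keys:
  value 4: originally 4_A, 4_B, 4_D; after sorting 4_B, 4_A, 4_D -> order changed
Equal keys were reordered, so Quick Sort is not stable: partition swaps elements across long distances and can reorder equal keys. (One such input is enough; an unstable sort may happen to preserve order on other inputs, but it gives no guarantee.)
Answer: Not stable


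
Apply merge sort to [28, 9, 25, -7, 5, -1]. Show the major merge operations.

Divide and conquer:
  Merge [9] + [25] -> [9, 25]
  Merge [28] + [9, 25] -> [9, 25, 28]
  Merge [5] + [-1] -> [-1, 5]
  Merge [-7] + [-1, 5] -> [-7, -1, 5]
  Merge [9, 25, 28] + [-7, -1, 5] -> [-7, -1, 5, 9, 25, 28]


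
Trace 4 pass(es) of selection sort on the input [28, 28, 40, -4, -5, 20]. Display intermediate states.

Pass 1: Select minimum -5 at index 4, swap -> [-5, 28, 40, -4, 28, 20]
Pass 2: Select minimum -4 at index 3, swap -> [-5, -4, 40, 28, 28, 20]
Pass 3: Select minimum 20 at index 5, swap -> [-5, -4, 20, 28, 28, 40]
Pass 4: Select minimum 28 at index 3, swap -> [-5, -4, 20, 28, 28, 40]


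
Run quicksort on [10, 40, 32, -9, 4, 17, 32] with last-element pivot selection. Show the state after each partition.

Partition 1: pivot=32 at index 5 -> [10, 32, -9, 4, 17, 32, 40]
Partition 2: pivot=17 at index 3 -> [10, -9, 4, 17, 32, 32, 40]
Partition 3: pivot=4 at index 1 -> [-9, 4, 10, 17, 32, 32, 40]


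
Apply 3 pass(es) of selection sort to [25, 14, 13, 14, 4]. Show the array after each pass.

Pass 1: Select minimum 4 at index 4, swap -> [4, 14, 13, 14, 25]
Pass 2: Select minimum 13 at index 2, swap -> [4, 13, 14, 14, 25]
Pass 3: Select minimum 14 at index 2, swap -> [4, 13, 14, 14, 25]


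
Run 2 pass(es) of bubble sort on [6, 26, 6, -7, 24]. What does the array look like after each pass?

After pass 1: [6, 6, -7, 24, 26] (3 swaps)
After pass 2: [6, -7, 6, 24, 26] (1 swaps)
Total swaps: 4


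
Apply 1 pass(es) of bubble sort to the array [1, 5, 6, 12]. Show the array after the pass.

After pass 1: [1, 5, 6, 12] (0 swaps)
Total swaps: 0


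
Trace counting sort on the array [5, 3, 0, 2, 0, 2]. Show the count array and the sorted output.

Count array: [2, 0, 2, 1, 0, 1]
(count[i] = number of elements equal to i)
Cumulative count: [2, 2, 4, 5, 5, 6]
Sorted: [0, 0, 2, 2, 3, 5]


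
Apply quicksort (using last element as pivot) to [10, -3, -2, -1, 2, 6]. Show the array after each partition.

Partition 1: pivot=6 at index 4 -> [-3, -2, -1, 2, 6, 10]
Partition 2: pivot=2 at index 3 -> [-3, -2, -1, 2, 6, 10]
Partition 3: pivot=-1 at index 2 -> [-3, -2, -1, 2, 6, 10]
Partition 4: pivot=-2 at index 1 -> [-3, -2, -1, 2, 6, 10]


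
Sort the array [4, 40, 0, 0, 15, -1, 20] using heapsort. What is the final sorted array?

Build heap: [40, 15, 20, 0, 4, -1, 0]
Extract 40: [20, 15, 0, 0, 4, -1, 40]
Extract 20: [15, 4, 0, 0, -1, 20, 40]
Extract 15: [4, 0, 0, -1, 15, 20, 40]
Extract 4: [0, -1, 0, 4, 15, 20, 40]
Extract 0: [0, -1, 0, 4, 15, 20, 40]
Extract 0: [-1, 0, 0, 4, 15, 20, 40]


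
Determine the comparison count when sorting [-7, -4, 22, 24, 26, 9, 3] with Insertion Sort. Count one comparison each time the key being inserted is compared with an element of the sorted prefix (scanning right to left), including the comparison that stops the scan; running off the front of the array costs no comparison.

Insert -4: -7 <= -4 (stop) = 1 comparison(s) -> [-7, -4, 22, 24, 26, 9, 3]
Insert 22: -4 <= 22 (stop) = 1 comparison(s) -> [-7, -4, 22, 24, 26, 9, 3]
Insert 24: 22 <= 24 (stop) = 1 comparison(s) -> [-7, -4, 22, 24, 26, 9, 3]
Insert 26: 24 <= 26 (stop) = 1 comparison(s) -> [-7, -4, 22, 24, 26, 9, 3]
Insert 9: 26 > 9 (shift), 24 > 9 (shift), 22 > 9 (shift), -4 <= 9 (stop) = 4 comparison(s) -> [-7, -4, 9, 22, 24, 26, 3]
Insert 3: 26 > 3 (shift), 24 > 3 (shift), 22 > 3 (shift), 9 > 3 (shift), -4 <= 3 (stop) = 5 comparison(s) -> [-7, -4, 3, 9, 22, 24, 26]
Total comparisons: 1 + 1 + 1 + 1 + 4 + 5 = 13


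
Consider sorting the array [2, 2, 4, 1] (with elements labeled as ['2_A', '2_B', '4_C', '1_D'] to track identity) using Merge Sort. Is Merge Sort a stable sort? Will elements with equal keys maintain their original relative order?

Trace Merge Sort on the labeled array (the key is the number; the letter only tracks identity):
  Merge [2_A] + [2_B] -> [2_A, 2_B]
  Merge [4_C] + [1_D] -> [1_D, 4_C]
  Merge [2_A, 2_B] + [1_D, 4_C] -> [1_D, 2_A, 2_B, 4_C]
Final order: [1_D, 2_A, 2_B, 4_C]
Equal keys:
  value 2: originally 2_A, 2_B; after sorting 2_A, 2_B -> order preserved
All equal keys kept their original relative order. Merge Sort is stable: when the heads of the two halves are equal the merge takes from the left half first.
Answer: Stable


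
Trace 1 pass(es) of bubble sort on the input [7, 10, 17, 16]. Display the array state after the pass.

After pass 1: [7, 10, 16, 17] (1 swaps)
Total swaps: 1


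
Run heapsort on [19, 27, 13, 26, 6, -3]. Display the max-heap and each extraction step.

Build heap: [27, 26, 13, 19, 6, -3]
Extract 27: [26, 19, 13, -3, 6, 27]
Extract 26: [19, 6, 13, -3, 26, 27]
Extract 19: [13, 6, -3, 19, 26, 27]
Extract 13: [6, -3, 13, 19, 26, 27]
Extract 6: [-3, 6, 13, 19, 26, 27]


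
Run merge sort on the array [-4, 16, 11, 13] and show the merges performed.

Divide and conquer:
  Merge [-4] + [16] -> [-4, 16]
  Merge [11] + [13] -> [11, 13]
  Merge [-4, 16] + [11, 13] -> [-4, 11, 13, 16]


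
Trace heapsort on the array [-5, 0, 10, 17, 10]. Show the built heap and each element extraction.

Build heap: [17, 10, 10, 0, -5]
Extract 17: [10, 0, 10, -5, 17]
Extract 10: [10, 0, -5, 10, 17]
Extract 10: [0, -5, 10, 10, 17]
Extract 0: [-5, 0, 10, 10, 17]


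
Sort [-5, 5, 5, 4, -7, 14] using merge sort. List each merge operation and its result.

Divide and conquer:
  Merge [5] + [5] -> [5, 5]
  Merge [-5] + [5, 5] -> [-5, 5, 5]
  Merge [-7] + [14] -> [-7, 14]
  Merge [4] + [-7, 14] -> [-7, 4, 14]
  Merge [-5, 5, 5] + [-7, 4, 14] -> [-7, -5, 4, 5, 5, 14]


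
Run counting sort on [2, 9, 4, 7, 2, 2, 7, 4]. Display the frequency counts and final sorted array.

Count array: [0, 0, 3, 0, 2, 0, 0, 2, 0, 1]
(count[i] = number of elements equal to i)
Cumulative count: [0, 0, 3, 3, 5, 5, 5, 7, 7, 8]
Sorted: [2, 2, 2, 4, 4, 7, 7, 9]


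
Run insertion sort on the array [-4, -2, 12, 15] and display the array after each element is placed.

First element -4 is already 'sorted'
Insert -2: shifted 0 elements -> [-4, -2, 12, 15]
Insert 12: shifted 0 elements -> [-4, -2, 12, 15]
Insert 15: shifted 0 elements -> [-4, -2, 12, 15]


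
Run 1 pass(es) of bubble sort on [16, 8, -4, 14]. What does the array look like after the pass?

After pass 1: [8, -4, 14, 16] (3 swaps)
Total swaps: 3


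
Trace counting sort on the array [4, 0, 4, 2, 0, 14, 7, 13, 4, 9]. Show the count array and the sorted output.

Count array: [2, 0, 1, 0, 3, 0, 0, 1, 0, 1, 0, 0, 0, 1, 1]
(count[i] = number of elements equal to i)
Cumulative count: [2, 2, 3, 3, 6, 6, 6, 7, 7, 8, 8, 8, 8, 9, 10]
Sorted: [0, 0, 2, 4, 4, 4, 7, 9, 13, 14]


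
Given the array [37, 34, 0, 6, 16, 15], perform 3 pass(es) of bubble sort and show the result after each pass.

After pass 1: [34, 0, 6, 16, 15, 37] (5 swaps)
After pass 2: [0, 6, 16, 15, 34, 37] (4 swaps)
After pass 3: [0, 6, 15, 16, 34, 37] (1 swaps)
Total swaps: 10


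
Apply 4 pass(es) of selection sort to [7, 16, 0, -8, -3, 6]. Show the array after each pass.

Pass 1: Select minimum -8 at index 3, swap -> [-8, 16, 0, 7, -3, 6]
Pass 2: Select minimum -3 at index 4, swap -> [-8, -3, 0, 7, 16, 6]
Pass 3: Select minimum 0 at index 2, swap -> [-8, -3, 0, 7, 16, 6]
Pass 4: Select minimum 6 at index 5, swap -> [-8, -3, 0, 6, 16, 7]


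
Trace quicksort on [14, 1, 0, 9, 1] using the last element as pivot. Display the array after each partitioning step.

Partition 1: pivot=1 at index 2 -> [1, 0, 1, 9, 14]
Partition 2: pivot=0 at index 0 -> [0, 1, 1, 9, 14]
Partition 3: pivot=14 at index 4 -> [0, 1, 1, 9, 14]


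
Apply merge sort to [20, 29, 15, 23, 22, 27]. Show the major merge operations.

Divide and conquer:
  Merge [29] + [15] -> [15, 29]
  Merge [20] + [15, 29] -> [15, 20, 29]
  Merge [22] + [27] -> [22, 27]
  Merge [23] + [22, 27] -> [22, 23, 27]
  Merge [15, 20, 29] + [22, 23, 27] -> [15, 20, 22, 23, 27, 29]


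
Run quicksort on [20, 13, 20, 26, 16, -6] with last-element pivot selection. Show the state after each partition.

Partition 1: pivot=-6 at index 0 -> [-6, 13, 20, 26, 16, 20]
Partition 2: pivot=20 at index 4 -> [-6, 13, 20, 16, 20, 26]
Partition 3: pivot=16 at index 2 -> [-6, 13, 16, 20, 20, 26]


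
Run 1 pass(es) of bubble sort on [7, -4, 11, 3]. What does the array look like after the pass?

After pass 1: [-4, 7, 3, 11] (2 swaps)
Total swaps: 2


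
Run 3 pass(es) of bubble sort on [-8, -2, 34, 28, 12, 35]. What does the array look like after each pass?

After pass 1: [-8, -2, 28, 12, 34, 35] (2 swaps)
After pass 2: [-8, -2, 12, 28, 34, 35] (1 swaps)
After pass 3: [-8, -2, 12, 28, 34, 35] (0 swaps)
Total swaps: 3


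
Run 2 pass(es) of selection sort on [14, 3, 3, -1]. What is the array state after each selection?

Pass 1: Select minimum -1 at index 3, swap -> [-1, 3, 3, 14]
Pass 2: Select minimum 3 at index 1, swap -> [-1, 3, 3, 14]


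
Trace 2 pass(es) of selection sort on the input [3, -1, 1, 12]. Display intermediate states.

Pass 1: Select minimum -1 at index 1, swap -> [-1, 3, 1, 12]
Pass 2: Select minimum 1 at index 2, swap -> [-1, 1, 3, 12]


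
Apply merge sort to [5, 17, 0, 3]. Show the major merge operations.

Divide and conquer:
  Merge [5] + [17] -> [5, 17]
  Merge [0] + [3] -> [0, 3]
  Merge [5, 17] + [0, 3] -> [0, 3, 5, 17]


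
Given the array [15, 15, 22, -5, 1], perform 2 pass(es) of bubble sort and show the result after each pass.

After pass 1: [15, 15, -5, 1, 22] (2 swaps)
After pass 2: [15, -5, 1, 15, 22] (2 swaps)
Total swaps: 4


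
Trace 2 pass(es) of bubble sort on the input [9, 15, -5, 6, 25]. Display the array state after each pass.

After pass 1: [9, -5, 6, 15, 25] (2 swaps)
After pass 2: [-5, 6, 9, 15, 25] (2 swaps)
Total swaps: 4


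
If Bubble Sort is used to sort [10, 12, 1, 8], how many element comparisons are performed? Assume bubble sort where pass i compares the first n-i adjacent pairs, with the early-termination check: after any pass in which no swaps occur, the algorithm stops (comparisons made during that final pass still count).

Pass 1: compare adjacent pairs (0,1)..(2,3) = 3 comparison(s), 2 swap(s) -> [10, 1, 8, 12]
Pass 2: compare adjacent pairs (0,1)..(1,2) = 2 comparison(s), 2 swap(s) -> [1, 8, 10, 12]
Pass 3: compare adjacent pairs (0,1)..(0,1) = 1 comparison(s), 0 swap(s) -> [1, 8, 10, 12]
No swaps in this pass, so bubble sort stops here.
Total comparisons: 3 + 2 + 1 = 6


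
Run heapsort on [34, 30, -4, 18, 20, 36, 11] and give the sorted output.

Build heap: [36, 30, 34, 18, 20, -4, 11]
Extract 36: [34, 30, 11, 18, 20, -4, 36]
Extract 34: [30, 20, 11, 18, -4, 34, 36]
Extract 30: [20, 18, 11, -4, 30, 34, 36]
Extract 20: [18, -4, 11, 20, 30, 34, 36]
Extract 18: [11, -4, 18, 20, 30, 34, 36]
Extract 11: [-4, 11, 18, 20, 30, 34, 36]


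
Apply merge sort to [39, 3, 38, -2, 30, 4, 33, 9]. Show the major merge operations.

Divide and conquer:
  Merge [39] + [3] -> [3, 39]
  Merge [38] + [-2] -> [-2, 38]
  Merge [3, 39] + [-2, 38] -> [-2, 3, 38, 39]
  Merge [30] + [4] -> [4, 30]
  Merge [33] + [9] -> [9, 33]
  Merge [4, 30] + [9, 33] -> [4, 9, 30, 33]
  Merge [-2, 3, 38, 39] + [4, 9, 30, 33] -> [-2, 3, 4, 9, 30, 33, 38, 39]


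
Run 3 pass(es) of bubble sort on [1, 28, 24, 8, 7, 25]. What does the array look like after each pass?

After pass 1: [1, 24, 8, 7, 25, 28] (4 swaps)
After pass 2: [1, 8, 7, 24, 25, 28] (2 swaps)
After pass 3: [1, 7, 8, 24, 25, 28] (1 swaps)
Total swaps: 7


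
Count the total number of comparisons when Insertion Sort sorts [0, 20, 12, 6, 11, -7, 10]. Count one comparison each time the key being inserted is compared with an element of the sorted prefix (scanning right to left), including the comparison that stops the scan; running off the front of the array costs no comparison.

Insert 20: 0 <= 20 (stop) = 1 comparison(s) -> [0, 20, 12, 6, 11, -7, 10]
Insert 12: 20 > 12 (shift), 0 <= 12 (stop) = 2 comparison(s) -> [0, 12, 20, 6, 11, -7, 10]
Insert 6: 20 > 6 (shift), 12 > 6 (shift), 0 <= 6 (stop) = 3 comparison(s) -> [0, 6, 12, 20, 11, -7, 10]
Insert 11: 20 > 11 (shift), 12 > 11 (shift), 6 <= 11 (stop) = 3 comparison(s) -> [0, 6, 11, 12, 20, -7, 10]
Insert -7: 20 > -7 (shift), 12 > -7 (shift), 11 > -7 (shift), 6 > -7 (shift), 0 > -7 (shift), reached front = 5 comparison(s) -> [-7, 0, 6, 11, 12, 20, 10]
Insert 10: 20 > 10 (shift), 12 > 10 (shift), 11 > 10 (shift), 6 <= 10 (stop) = 4 comparison(s) -> [-7, 0, 6, 10, 11, 12, 20]
Total comparisons: 1 + 2 + 3 + 3 + 5 + 4 = 18
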